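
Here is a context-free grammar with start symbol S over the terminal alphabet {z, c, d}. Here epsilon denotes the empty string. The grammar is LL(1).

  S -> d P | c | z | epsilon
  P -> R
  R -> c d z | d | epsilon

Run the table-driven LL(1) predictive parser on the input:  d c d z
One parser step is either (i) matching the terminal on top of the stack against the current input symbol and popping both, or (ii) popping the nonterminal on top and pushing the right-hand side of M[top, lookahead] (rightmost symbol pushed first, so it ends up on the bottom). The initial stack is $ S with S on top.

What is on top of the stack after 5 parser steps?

step 1: stack=$ S  input=d c d z $  — expand S -> d P
step 2: stack=$ P d  input=d c d z $  — match d
step 3: stack=$ P  input=c d z $  — expand P -> R
step 4: stack=$ R  input=c d z $  — expand R -> c d z
step 5: stack=$ z d c  input=c d z $  — match c
Stack after step 5: $ z d (top = d).

d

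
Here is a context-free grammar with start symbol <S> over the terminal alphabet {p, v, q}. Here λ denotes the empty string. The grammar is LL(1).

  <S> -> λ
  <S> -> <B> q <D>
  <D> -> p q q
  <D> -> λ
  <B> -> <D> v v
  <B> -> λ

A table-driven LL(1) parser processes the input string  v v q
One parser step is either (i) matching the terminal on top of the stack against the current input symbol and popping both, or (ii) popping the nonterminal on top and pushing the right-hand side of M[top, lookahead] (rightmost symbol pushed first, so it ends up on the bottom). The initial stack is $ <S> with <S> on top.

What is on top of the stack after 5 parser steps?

step 1: stack=$ <S>  input=v v q $  — expand <S> -> <B> q <D>
step 2: stack=$ <D> q <B>  input=v v q $  — expand <B> -> <D> v v
step 3: stack=$ <D> q v v <D>  input=v v q $  — expand <D> -> λ
step 4: stack=$ <D> q v v  input=v v q $  — match v
step 5: stack=$ <D> q v  input=v q $  — match v
Stack after step 5: $ <D> q (top = q).

q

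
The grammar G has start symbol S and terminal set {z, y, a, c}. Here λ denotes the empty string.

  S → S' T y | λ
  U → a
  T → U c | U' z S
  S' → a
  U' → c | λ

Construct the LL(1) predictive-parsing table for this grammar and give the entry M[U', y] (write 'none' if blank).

FIRST(U) = {a}
FIRST(S') = {a}
FIRST(U') = {λ, c}
FIRST(S) = {λ, a}  (via S' T y)
FIRST(T) = {a, c, z}  (via U c, U' z S)
FOLLOW(S) includes $ since S is the start symbol.
FOLLOW(U'): in T→U' z S, U' is followed by z S with FIRST {z}. Thus FOLLOW(U') = {z}.
For U' → c: FIRST(c) = {c}, so it goes in M[U', t] for t ∈ {c}.
For U' → λ: FIRST(λ) = {λ}, so it goes in M[U', t] for t ∈ {}; since λ ∈ FIRST, also for every t ∈ FOLLOW(U') = {z}.
None of these place a production in M[U', y].

none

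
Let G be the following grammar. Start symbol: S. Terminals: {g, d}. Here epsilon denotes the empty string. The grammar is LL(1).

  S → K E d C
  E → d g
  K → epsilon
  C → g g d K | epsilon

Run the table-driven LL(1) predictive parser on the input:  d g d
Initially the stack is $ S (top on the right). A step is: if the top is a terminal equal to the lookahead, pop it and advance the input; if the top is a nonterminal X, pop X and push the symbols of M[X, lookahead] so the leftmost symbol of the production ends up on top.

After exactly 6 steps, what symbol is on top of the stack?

step 1: stack=$ S  input=d g d $  — expand S → K E d C
step 2: stack=$ C d E K  input=d g d $  — expand K → epsilon
step 3: stack=$ C d E  input=d g d $  — expand E → d g
step 4: stack=$ C d g d  input=d g d $  — match d
step 5: stack=$ C d g  input=g d $  — match g
step 6: stack=$ C d  input=d $  — match d
Stack after step 6: $ C (top = C).

C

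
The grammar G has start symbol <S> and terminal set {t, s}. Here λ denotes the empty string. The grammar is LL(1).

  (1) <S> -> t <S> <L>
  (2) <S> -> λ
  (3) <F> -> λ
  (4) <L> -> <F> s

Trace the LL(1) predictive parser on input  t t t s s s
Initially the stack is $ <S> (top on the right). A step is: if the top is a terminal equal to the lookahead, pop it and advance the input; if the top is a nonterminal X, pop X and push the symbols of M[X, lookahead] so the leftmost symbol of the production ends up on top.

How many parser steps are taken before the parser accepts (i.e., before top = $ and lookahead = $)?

16

step 1: stack=$ <S>  input=t t t s s s $  — expand <S> -> t <S> <L>
step 2: stack=$ <L> <S> t  input=t t t s s s $  — match t
step 3: stack=$ <L> <S>  input=t t s s s $  — expand <S> -> t <S> <L>
step 4: stack=$ <L> <L> <S> t  input=t t s s s $  — match t
step 5: stack=$ <L> <L> <S>  input=t s s s $  — expand <S> -> t <S> <L>
step 6: stack=$ <L> <L> <L> <S> t  input=t s s s $  — match t
step 7: stack=$ <L> <L> <L> <S>  input=s s s $  — expand <S> -> λ
step 8: stack=$ <L> <L> <L>  input=s s s $  — expand <L> -> <F> s
step 9: stack=$ <L> <L> s <F>  input=s s s $  — expand <F> -> λ
step 10: stack=$ <L> <L> s  input=s s s $  — match s
step 11: stack=$ <L> <L>  input=s s $  — expand <L> -> <F> s
step 12: stack=$ <L> s <F>  input=s s $  — expand <F> -> λ
step 13: stack=$ <L> s  input=s s $  — match s
step 14: stack=$ <L>  input=s $  — expand <L> -> <F> s
step 15: stack=$ s <F>  input=s $  — expand <F> -> λ
step 16: stack=$ s  input=s $  — match s
Accept reached after 16 steps.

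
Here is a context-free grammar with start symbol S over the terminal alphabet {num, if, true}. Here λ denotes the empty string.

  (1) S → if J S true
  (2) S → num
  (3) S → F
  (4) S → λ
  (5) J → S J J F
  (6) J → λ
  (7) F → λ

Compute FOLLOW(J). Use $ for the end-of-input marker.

FIRST(F) = {λ}
FIRST(S) = {λ, if, num}  (via F)
FIRST(J) = {λ, if, num}  (via S J J F)
FOLLOW(S) includes $ since S is the start symbol.
FOLLOW(J): in S→if J S true, J is followed by S true with FIRST {if, num, true}; in J→S J J F (occurrence 1), J is followed by J F with FIRST {λ, if, num}; in J→S J J F (occurrence 1), the suffix after J is nullable (adds nothing new); in J→S J J F (occurrence 2), J is followed by F with FIRST {λ}; in J→S J J F (occurrence 2), the suffix after J is nullable (adds nothing new). Thus FOLLOW(J) = {if, num, true}.
FOLLOW(S): in S→if J S true, S is followed by true with FIRST {true}; in J→S J J F, S is followed by J J F with FIRST {λ, if, num}; in J→S J J F, the suffix after S is nullable, so FOLLOW(S) ⊇ FOLLOW(J) = {if, num, true}. Thus FOLLOW(S) = {$, if, num, true}.
FOLLOW(F): in S→F, the suffix after F is empty, so FOLLOW(F) ⊇ FOLLOW(S) = {$, if, num, true}; in J→S J J F, the suffix after F is empty, so FOLLOW(F) ⊇ FOLLOW(J) = {if, num, true}. Thus FOLLOW(F) = {$, if, num, true}.

{if, num, true}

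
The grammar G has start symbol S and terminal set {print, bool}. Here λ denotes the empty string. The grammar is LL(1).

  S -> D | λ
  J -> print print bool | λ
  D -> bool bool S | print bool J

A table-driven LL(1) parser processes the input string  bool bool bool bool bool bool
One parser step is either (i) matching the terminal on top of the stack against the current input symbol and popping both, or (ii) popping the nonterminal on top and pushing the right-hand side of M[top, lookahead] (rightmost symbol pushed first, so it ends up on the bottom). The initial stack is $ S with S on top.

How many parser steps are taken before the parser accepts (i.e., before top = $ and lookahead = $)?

step 1: stack=$ S  input=bool bool bool bool bool bool $  — expand S -> D
step 2: stack=$ D  input=bool bool bool bool bool bool $  — expand D -> bool bool S
step 3: stack=$ S bool bool  input=bool bool bool bool bool bool $  — match bool
step 4: stack=$ S bool  input=bool bool bool bool bool $  — match bool
step 5: stack=$ S  input=bool bool bool bool $  — expand S -> D
step 6: stack=$ D  input=bool bool bool bool $  — expand D -> bool bool S
step 7: stack=$ S bool bool  input=bool bool bool bool $  — match bool
step 8: stack=$ S bool  input=bool bool bool $  — match bool
step 9: stack=$ S  input=bool bool $  — expand S -> D
step 10: stack=$ D  input=bool bool $  — expand D -> bool bool S
step 11: stack=$ S bool bool  input=bool bool $  — match bool
step 12: stack=$ S bool  input=bool $  — match bool
step 13: stack=$ S  input=$  — expand S -> λ
Accept reached after 13 steps.

13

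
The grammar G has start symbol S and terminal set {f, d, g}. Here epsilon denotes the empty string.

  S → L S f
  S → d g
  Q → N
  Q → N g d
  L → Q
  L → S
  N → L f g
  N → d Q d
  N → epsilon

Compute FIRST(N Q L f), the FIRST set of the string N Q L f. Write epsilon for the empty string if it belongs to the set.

{d, f, g}

FIRST(S): from S→L S f we get {d, f, g}; from S→d g we get {d}. So FIRST(S) = {d, f, g}.
FIRST(Q): from Q→N we get {epsilon, d, f, g}; from Q→N g d we get {d, f, g}. So FIRST(Q) = {epsilon, d, f, g}.
FIRST(L): from L→Q we get {epsilon, d, f, g}; from L→S we get {d, f, g}. So FIRST(L) = {epsilon, d, f, g}.
FIRST(N): from N→L f g we get {d, f, g}; from N→d Q d we get {d}; from N→epsilon we get {epsilon}. So FIRST(N) = {epsilon, d, f, g}.
FIRST(N Q L f): take FIRST of each symbol in turn, carrying on past any symbol whose FIRST contains epsilon; result {d, f, g}.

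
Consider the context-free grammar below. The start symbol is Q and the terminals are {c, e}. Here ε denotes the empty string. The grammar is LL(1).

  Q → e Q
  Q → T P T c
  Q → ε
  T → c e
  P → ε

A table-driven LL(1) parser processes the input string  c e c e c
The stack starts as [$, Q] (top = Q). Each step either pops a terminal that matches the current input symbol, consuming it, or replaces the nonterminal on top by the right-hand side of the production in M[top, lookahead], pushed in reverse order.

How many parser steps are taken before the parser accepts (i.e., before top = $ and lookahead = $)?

9

step 1: stack=$ Q  input=c e c e c $  — expand Q → T P T c
step 2: stack=$ c T P T  input=c e c e c $  — expand T → c e
step 3: stack=$ c T P e c  input=c e c e c $  — match c
step 4: stack=$ c T P e  input=e c e c $  — match e
step 5: stack=$ c T P  input=c e c $  — expand P → ε
step 6: stack=$ c T  input=c e c $  — expand T → c e
step 7: stack=$ c e c  input=c e c $  — match c
step 8: stack=$ c e  input=e c $  — match e
step 9: stack=$ c  input=c $  — match c
Accept reached after 9 steps.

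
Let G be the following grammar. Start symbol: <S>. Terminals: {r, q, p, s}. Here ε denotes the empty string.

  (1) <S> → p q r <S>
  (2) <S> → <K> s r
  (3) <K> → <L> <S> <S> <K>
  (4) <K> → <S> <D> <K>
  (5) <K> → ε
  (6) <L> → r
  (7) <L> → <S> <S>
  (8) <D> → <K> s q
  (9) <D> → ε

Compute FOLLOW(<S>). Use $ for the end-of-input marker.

FIRST(<S>) = {p, r, s}  (via <K> s r)
FIRST(<L>) = {p, r, s}  (via <S> <S>)
FIRST(<K>) = {ε, p, r, s}  (via <L> <S> <S> <K>, <S> <D> <K>)
FIRST(<D>) = {ε, p, r, s}  (via <K> s q)
FOLLOW(<S>) includes $ since <S> is the start symbol.
FOLLOW(<K>): in <S>→<K> s r, <K> is followed by s r with FIRST {s}; in <K>→<L> <S> <S> <K>, the suffix after <K> is empty (adds nothing new); in <K>→<S> <D> <K>, the suffix after <K> is empty (adds nothing new); in <D>→<K> s q, <K> is followed by s q with FIRST {s}. Thus FOLLOW(<K>) = {s}.
FOLLOW(<L>): in <K>→<L> <S> <S> <K>, <L> is followed by <S> <S> <K> with FIRST {p, r, s}. Thus FOLLOW(<L>) = {p, r, s}.
FOLLOW(<S>): in <S>→p q r <S>, the suffix after <S> is empty (adds nothing new); in <K>→<L> <S> <S> <K> (occurrence 1), <S> is followed by <S> <K> with FIRST {p, r, s}; in <K>→<L> <S> <S> <K> (occurrence 2), <S> is followed by <K> with FIRST {ε, p, r, s}; in <K>→<L> <S> <S> <K> (occurrence 2), the suffix after <S> is nullable, so FOLLOW(<S>) ⊇ FOLLOW(<K>) = {s}; in <K>→<S> <D> <K>, <S> is followed by <D> <K> with FIRST {ε, p, r, s}; in <K>→<S> <D> <K>, the suffix after <S> is nullable, so FOLLOW(<S>) ⊇ FOLLOW(<K>) = {s}; in <L>→<S> <S> (occurrence 1), <S> is followed by <S> with FIRST {p, r, s}; in <L>→<S> <S> (occurrence 2), the suffix after <S> is empty, so FOLLOW(<S>) ⊇ FOLLOW(<L>) = {p, r, s}. Thus FOLLOW(<S>) = {$, p, r, s}.
FOLLOW(<D>): in <K>→<S> <D> <K>, <D> is followed by <K> with FIRST {ε, p, r, s}; in <K>→<S> <D> <K>, the suffix after <D> is nullable, so FOLLOW(<D>) ⊇ FOLLOW(<K>) = {s}. Thus FOLLOW(<D>) = {p, r, s}.

{$, p, r, s}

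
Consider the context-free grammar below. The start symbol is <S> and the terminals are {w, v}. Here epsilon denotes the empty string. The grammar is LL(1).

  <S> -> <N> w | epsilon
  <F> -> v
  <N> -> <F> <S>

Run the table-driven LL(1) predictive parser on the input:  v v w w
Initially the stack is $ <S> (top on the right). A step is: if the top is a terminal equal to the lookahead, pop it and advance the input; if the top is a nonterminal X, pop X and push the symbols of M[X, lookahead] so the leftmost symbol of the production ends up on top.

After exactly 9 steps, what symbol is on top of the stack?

w

step 1: stack=$ <S>  input=v v w w $  — expand <S> -> <N> w
step 2: stack=$ w <N>  input=v v w w $  — expand <N> -> <F> <S>
step 3: stack=$ w <S> <F>  input=v v w w $  — expand <F> -> v
step 4: stack=$ w <S> v  input=v v w w $  — match v
step 5: stack=$ w <S>  input=v w w $  — expand <S> -> <N> w
step 6: stack=$ w w <N>  input=v w w $  — expand <N> -> <F> <S>
step 7: stack=$ w w <S> <F>  input=v w w $  — expand <F> -> v
step 8: stack=$ w w <S> v  input=v w w $  — match v
step 9: stack=$ w w <S>  input=w w $  — expand <S> -> epsilon
Stack after step 9: $ w w (top = w).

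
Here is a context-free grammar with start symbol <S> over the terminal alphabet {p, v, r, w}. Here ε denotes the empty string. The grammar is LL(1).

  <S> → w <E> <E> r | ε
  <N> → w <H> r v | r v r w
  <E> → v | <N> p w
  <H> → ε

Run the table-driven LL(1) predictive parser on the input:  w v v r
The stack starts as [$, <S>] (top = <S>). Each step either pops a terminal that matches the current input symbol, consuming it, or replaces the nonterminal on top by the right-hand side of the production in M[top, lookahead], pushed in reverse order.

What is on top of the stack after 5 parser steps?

v

     Stack          Input      Action
  1  $ <S>          w v v r $  expand <S> → w <E> <E> r
  2  $ r <E> <E> w  w v v r $  match w
  3  $ r <E> <E>    v v r $    expand <E> → v
  4  $ r <E> v      v v r $    match v
  5  $ r <E>        v r $      expand <E> → v
Stack after step 5: $ r v (top = v).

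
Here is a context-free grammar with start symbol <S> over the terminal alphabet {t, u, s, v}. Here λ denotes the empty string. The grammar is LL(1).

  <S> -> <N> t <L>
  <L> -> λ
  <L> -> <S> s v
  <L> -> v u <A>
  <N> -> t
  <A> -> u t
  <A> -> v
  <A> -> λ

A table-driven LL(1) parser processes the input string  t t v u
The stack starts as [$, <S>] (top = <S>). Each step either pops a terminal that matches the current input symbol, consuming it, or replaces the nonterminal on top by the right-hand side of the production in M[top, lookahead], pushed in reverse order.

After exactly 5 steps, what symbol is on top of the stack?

step 1: stack=$ <S>  input=t t v u $  — expand <S> -> <N> t <L>
step 2: stack=$ <L> t <N>  input=t t v u $  — expand <N> -> t
step 3: stack=$ <L> t t  input=t t v u $  — match t
step 4: stack=$ <L> t  input=t v u $  — match t
step 5: stack=$ <L>  input=v u $  — expand <L> -> v u <A>
Stack after step 5: $ <A> u v (top = v).

v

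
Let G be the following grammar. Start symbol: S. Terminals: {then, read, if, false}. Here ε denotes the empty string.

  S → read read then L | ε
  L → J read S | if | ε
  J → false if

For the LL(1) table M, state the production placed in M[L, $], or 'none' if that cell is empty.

L → ε

FIRST(S) = {ε, read}
FIRST(J) = {false}
FIRST(L) = {ε, false, if}  (via J read S)
FOLLOW(S) includes $ since S is the start symbol.
FOLLOW(S): in L→J read S, the suffix after S is empty, so FOLLOW(S) ⊇ FOLLOW(L) = {$}. Thus FOLLOW(S) = {$}.
FOLLOW(L): in S→read read then L, the suffix after L is empty, so FOLLOW(L) ⊇ FOLLOW(S) = {$}. Thus FOLLOW(L) = {$}.
For L → J read S: FIRST(J read S) = {false}, so it goes in M[L, t] for t ∈ {false}.
For L → if: FIRST(if) = {if}, so it goes in M[L, t] for t ∈ {if}.
For L → ε: FIRST(ε) = {ε}, so it goes in M[L, t] for t ∈ {}; since ε ∈ FIRST, also for every t ∈ FOLLOW(L) = {$}.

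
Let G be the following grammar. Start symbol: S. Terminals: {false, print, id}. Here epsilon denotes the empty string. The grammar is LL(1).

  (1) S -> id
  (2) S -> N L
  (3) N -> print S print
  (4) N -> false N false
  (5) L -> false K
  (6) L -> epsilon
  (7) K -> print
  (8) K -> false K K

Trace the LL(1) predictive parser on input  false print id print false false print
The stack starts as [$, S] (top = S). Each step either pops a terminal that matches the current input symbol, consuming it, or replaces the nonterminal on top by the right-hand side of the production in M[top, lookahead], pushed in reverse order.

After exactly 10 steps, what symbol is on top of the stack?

false

step 1: stack=$ S  input=false print id print false false print $  — expand S -> N L
step 2: stack=$ L N  input=false print id print false false print $  — expand N -> false N false
step 3: stack=$ L false N false  input=false print id print false false print $  — match false
step 4: stack=$ L false N  input=print id print false false print $  — expand N -> print S print
step 5: stack=$ L false print S print  input=print id print false false print $  — match print
step 6: stack=$ L false print S  input=id print false false print $  — expand S -> id
step 7: stack=$ L false print id  input=id print false false print $  — match id
step 8: stack=$ L false print  input=print false false print $  — match print
step 9: stack=$ L false  input=false false print $  — match false
step 10: stack=$ L  input=false print $  — expand L -> false K
Stack after step 10: $ K false (top = false).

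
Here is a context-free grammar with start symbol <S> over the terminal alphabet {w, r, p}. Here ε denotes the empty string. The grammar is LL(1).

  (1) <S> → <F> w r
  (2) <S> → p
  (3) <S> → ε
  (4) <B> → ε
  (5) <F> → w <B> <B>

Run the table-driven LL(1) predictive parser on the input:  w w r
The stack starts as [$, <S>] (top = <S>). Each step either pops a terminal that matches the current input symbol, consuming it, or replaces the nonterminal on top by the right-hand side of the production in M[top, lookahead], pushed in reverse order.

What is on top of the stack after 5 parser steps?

step 1: stack=$ <S>  input=w w r $  — expand <S> → <F> w r
step 2: stack=$ r w <F>  input=w w r $  — expand <F> → w <B> <B>
step 3: stack=$ r w <B> <B> w  input=w w r $  — match w
step 4: stack=$ r w <B> <B>  input=w r $  — expand <B> → ε
step 5: stack=$ r w <B>  input=w r $  — expand <B> → ε
Stack after step 5: $ r w (top = w).

w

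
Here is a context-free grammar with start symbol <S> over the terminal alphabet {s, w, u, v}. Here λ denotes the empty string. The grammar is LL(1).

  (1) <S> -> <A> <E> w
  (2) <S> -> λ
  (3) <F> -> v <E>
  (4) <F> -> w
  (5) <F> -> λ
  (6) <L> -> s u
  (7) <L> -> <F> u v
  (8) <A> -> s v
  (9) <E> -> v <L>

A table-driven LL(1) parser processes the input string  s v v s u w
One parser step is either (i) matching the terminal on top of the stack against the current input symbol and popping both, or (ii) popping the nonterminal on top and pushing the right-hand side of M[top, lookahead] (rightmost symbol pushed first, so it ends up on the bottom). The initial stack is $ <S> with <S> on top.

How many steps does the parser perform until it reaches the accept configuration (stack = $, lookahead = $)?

10

step 1: stack=$ <S>  input=s v v s u w $  — expand <S> -> <A> <E> w
step 2: stack=$ w <E> <A>  input=s v v s u w $  — expand <A> -> s v
step 3: stack=$ w <E> v s  input=s v v s u w $  — match s
step 4: stack=$ w <E> v  input=v v s u w $  — match v
step 5: stack=$ w <E>  input=v s u w $  — expand <E> -> v <L>
step 6: stack=$ w <L> v  input=v s u w $  — match v
step 7: stack=$ w <L>  input=s u w $  — expand <L> -> s u
step 8: stack=$ w u s  input=s u w $  — match s
step 9: stack=$ w u  input=u w $  — match u
step 10: stack=$ w  input=w $  — match w
Accept reached after 10 steps.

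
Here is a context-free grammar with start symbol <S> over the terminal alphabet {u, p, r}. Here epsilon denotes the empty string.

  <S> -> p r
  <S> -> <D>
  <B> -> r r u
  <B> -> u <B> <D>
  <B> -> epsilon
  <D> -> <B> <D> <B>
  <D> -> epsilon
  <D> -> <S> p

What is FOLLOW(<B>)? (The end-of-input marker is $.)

{$, p, r, u}

FIRST(<B>): from <B>->r r u we get {r}; from <B>->u <B> <D> we get {u}; from <B>->epsilon we get {epsilon}. So FIRST(<B>) = {epsilon, r, u}.
FIRST(<S>): from <S>->p r we get {p}; from <S>-><D> we get {epsilon, p, r, u}. So FIRST(<S>) = {epsilon, p, r, u}.
FIRST(<D>): from <D>-><B> <D> <B> we get {epsilon, p, r, u}; from <D>->epsilon we get {epsilon}; from <D>-><S> p we get {p, r, u}. So FIRST(<D>) = {epsilon, p, r, u}.
FOLLOW(<S>) includes $ since <S> is the start symbol.
FOLLOW(<S>): in <D>-><S> p, <S> is followed by p with FIRST {p}. Thus FOLLOW(<S>) = {$, p}.
FOLLOW(<B>): in <B>->u <B> <D>, <B> is followed by <D> with FIRST {epsilon, p, r, u}; in <B>->u <B> <D>, the suffix after <B> is nullable (adds nothing new); in <D>-><B> <D> <B> (occurrence 1), <B> is followed by <D> <B> with FIRST {epsilon, p, r, u}; in <D>-><B> <D> <B> (occurrence 1), the suffix after <B> is nullable, so FOLLOW(<B>) ⊇ FOLLOW(<D>) = {$, p, r, u}; in <D>-><B> <D> <B> (occurrence 2), the suffix after <B> is empty, so FOLLOW(<B>) ⊇ FOLLOW(<D>) = {$, p, r, u}. Thus FOLLOW(<B>) = {$, p, r, u}.
FOLLOW(<D>): in <S>-><D>, the suffix after <D> is empty, so FOLLOW(<D>) ⊇ FOLLOW(<S>) = {$, p}; in <B>->u <B> <D>, the suffix after <D> is empty, so FOLLOW(<D>) ⊇ FOLLOW(<B>) = {$, p, r, u}; in <D>-><B> <D> <B>, <D> is followed by <B> with FIRST {epsilon, r, u}; in <D>-><B> <D> <B>, the suffix after <D> is nullable (adds nothing new). Thus FOLLOW(<D>) = {$, p, r, u}.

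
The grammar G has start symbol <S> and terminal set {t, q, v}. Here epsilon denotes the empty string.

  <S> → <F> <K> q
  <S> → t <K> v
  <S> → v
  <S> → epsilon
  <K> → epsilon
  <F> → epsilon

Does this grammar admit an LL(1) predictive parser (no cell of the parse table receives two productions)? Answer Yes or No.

FIRST(<S>) = {epsilon, q, t, v}
FIRST(<K>) = {epsilon}
FIRST(<F>) = {epsilon}
FOLLOW(<S>) = {$}
FOLLOW(<K>) = {q, v}
FOLLOW(<F>) = {q}
Each cell of M receives at most one production.

Yes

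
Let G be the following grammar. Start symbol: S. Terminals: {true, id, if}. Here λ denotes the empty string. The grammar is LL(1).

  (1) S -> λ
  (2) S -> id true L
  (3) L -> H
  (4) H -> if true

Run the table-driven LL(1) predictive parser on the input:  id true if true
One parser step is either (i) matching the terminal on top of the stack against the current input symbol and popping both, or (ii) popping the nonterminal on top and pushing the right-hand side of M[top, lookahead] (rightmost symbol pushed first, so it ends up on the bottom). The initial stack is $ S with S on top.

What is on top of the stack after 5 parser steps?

if

step 1: stack=$ S  input=id true if true $  — expand S -> id true L
step 2: stack=$ L true id  input=id true if true $  — match id
step 3: stack=$ L true  input=true if true $  — match true
step 4: stack=$ L  input=if true $  — expand L -> H
step 5: stack=$ H  input=if true $  — expand H -> if true
Stack after step 5: $ true if (top = if).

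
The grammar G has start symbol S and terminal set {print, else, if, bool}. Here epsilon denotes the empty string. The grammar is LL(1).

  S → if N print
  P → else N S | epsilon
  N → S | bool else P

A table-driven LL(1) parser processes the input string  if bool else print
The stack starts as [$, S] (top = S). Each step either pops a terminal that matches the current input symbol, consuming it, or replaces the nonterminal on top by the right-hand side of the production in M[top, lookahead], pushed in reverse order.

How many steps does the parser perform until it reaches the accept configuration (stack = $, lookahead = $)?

7

step 1: stack=$ S  input=if bool else print $  — expand S → if N print
step 2: stack=$ print N if  input=if bool else print $  — match if
step 3: stack=$ print N  input=bool else print $  — expand N → bool else P
step 4: stack=$ print P else bool  input=bool else print $  — match bool
step 5: stack=$ print P else  input=else print $  — match else
step 6: stack=$ print P  input=print $  — expand P → epsilon
step 7: stack=$ print  input=print $  — match print
Accept reached after 7 steps.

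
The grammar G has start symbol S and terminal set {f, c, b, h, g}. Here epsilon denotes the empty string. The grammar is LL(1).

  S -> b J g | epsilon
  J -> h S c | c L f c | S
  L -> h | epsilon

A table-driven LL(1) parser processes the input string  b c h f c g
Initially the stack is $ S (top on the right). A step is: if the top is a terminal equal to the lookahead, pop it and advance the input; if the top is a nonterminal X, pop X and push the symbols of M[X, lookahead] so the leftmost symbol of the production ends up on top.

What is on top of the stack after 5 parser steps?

h

     Stack        Input          Action
  1  $ S          b c h f c g $  expand S -> b J g
  2  $ g J b      b c h f c g $  match b
  3  $ g J        c h f c g $    expand J -> c L f c
  4  $ g c f L c  c h f c g $    match c
  5  $ g c f L    h f c g $      expand L -> h
Stack after step 5: $ g c f h (top = h).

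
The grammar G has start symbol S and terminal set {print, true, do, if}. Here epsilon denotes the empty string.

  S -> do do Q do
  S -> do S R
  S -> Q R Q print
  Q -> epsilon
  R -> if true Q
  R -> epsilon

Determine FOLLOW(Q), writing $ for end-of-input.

FIRST(Q): from Q->epsilon we get {epsilon}. So FIRST(Q) = {epsilon}.
FIRST(R): from R->if true Q we get {if}; from R->epsilon we get {epsilon}. So FIRST(R) = {epsilon, if}.
FIRST(S): from S->do do Q do we get {do}; from S->do S R we get {do}; from S->Q R Q print we get {if, print}. So FIRST(S) = {do, if, print}.
FOLLOW(S) includes $ since S is the start symbol.
FOLLOW(S): in S->do S R, S is followed by R with FIRST {epsilon, if}; in S->do S R, the suffix after S is nullable (adds nothing new). Thus FOLLOW(S) = {$, if}.
FOLLOW(R): in S->do S R, the suffix after R is empty, so FOLLOW(R) ⊇ FOLLOW(S) = {$, if}; in S->Q R Q print, R is followed by Q print with FIRST {print}. Thus FOLLOW(R) = {$, if, print}.
FOLLOW(Q): in S->do do Q do, Q is followed by do with FIRST {do}; in S->Q R Q print (occurrence 1), Q is followed by R Q print with FIRST {if, print}; in S->Q R Q print (occurrence 2), Q is followed by print with FIRST {print}; in R->if true Q, the suffix after Q is empty, so FOLLOW(Q) ⊇ FOLLOW(R) = {$, if, print}. Thus FOLLOW(Q) = {$, do, if, print}.

{$, do, if, print}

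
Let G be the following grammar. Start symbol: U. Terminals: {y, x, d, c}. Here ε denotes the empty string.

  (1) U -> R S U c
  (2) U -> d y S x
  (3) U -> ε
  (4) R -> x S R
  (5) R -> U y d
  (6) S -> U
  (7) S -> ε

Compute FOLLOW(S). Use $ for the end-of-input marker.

FIRST(U): from U->R S U c we get {d, x, y}; from U->d y S x we get {d}; from U->ε we get {ε}. So FIRST(U) = {ε, d, x, y}.
FIRST(R): from R->x S R we get {x}; from R->U y d we get {d, x, y}. So FIRST(R) = {d, x, y}.
FIRST(S): from S->U we get {ε, d, x, y}; from S->ε we get {ε}. So FIRST(S) = {ε, d, x, y}.
FOLLOW(U) includes $ since U is the start symbol.
FOLLOW(R): in U->R S U c, R is followed by S U c with FIRST {c, d, x, y}; in R->x S R, the suffix after R is empty (adds nothing new). Thus FOLLOW(R) = {c, d, x, y}.
FOLLOW(S): in U->R S U c, S is followed by U c with FIRST {c, d, x, y}; in U->d y S x, S is followed by x with FIRST {x}; in R->x S R, S is followed by R with FIRST {d, x, y}. Thus FOLLOW(S) = {c, d, x, y}.
FOLLOW(U): in U->R S U c, U is followed by c with FIRST {c}; in R->U y d, U is followed by y d with FIRST {y}; in S->U, the suffix after U is empty, so FOLLOW(U) ⊇ FOLLOW(S) = {c, d, x, y}. Thus FOLLOW(U) = {$, c, d, x, y}.

{c, d, x, y}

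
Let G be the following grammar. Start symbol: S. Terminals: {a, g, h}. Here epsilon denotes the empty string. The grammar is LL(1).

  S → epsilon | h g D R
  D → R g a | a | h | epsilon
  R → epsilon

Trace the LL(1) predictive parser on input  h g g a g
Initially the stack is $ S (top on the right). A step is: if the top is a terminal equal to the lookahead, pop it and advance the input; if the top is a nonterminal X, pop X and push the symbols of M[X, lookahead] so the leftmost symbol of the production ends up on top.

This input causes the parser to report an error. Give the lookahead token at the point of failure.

step 1: stack=$ S  input=h g g a g $  — expand S → h g D R
step 2: stack=$ R D g h  input=h g g a g $  — match h
step 3: stack=$ R D g  input=g g a g $  — match g
step 4: stack=$ R D  input=g a g $  — expand D → R g a
step 5: stack=$ R a g R  input=g a g $  — expand R → epsilon
step 6: stack=$ R a g  input=g a g $  — match g
step 7: stack=$ R a  input=a g $  — match a
step 8: stack=$ R  input=g $  — expand R → epsilon
step 9: stack=$  input=g $  — error: stack empty but input remains

g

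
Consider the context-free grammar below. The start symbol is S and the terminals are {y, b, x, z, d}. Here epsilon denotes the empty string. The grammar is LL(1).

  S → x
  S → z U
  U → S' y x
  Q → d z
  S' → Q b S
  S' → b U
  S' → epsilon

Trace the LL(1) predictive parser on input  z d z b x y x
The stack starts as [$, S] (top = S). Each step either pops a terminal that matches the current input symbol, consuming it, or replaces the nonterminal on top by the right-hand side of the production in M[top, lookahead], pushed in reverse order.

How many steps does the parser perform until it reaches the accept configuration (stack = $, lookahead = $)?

step 1: stack=$ S  input=z d z b x y x $  — expand S → z U
step 2: stack=$ U z  input=z d z b x y x $  — match z
step 3: stack=$ U  input=d z b x y x $  — expand U → S' y x
step 4: stack=$ x y S'  input=d z b x y x $  — expand S' → Q b S
step 5: stack=$ x y S b Q  input=d z b x y x $  — expand Q → d z
step 6: stack=$ x y S b z d  input=d z b x y x $  — match d
step 7: stack=$ x y S b z  input=z b x y x $  — match z
step 8: stack=$ x y S b  input=b x y x $  — match b
step 9: stack=$ x y S  input=x y x $  — expand S → x
step 10: stack=$ x y x  input=x y x $  — match x
step 11: stack=$ x y  input=y x $  — match y
step 12: stack=$ x  input=x $  — match x
Accept reached after 12 steps.

12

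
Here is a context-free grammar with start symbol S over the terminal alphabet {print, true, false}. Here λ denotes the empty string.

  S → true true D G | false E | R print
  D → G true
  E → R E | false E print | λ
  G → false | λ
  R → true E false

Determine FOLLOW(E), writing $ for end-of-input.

FIRST(G) = {λ, false}
FIRST(R) = {true}
FIRST(S) = {false, true}  (via R print)
FIRST(D) = {false, true}  (via G true)
FIRST(E) = {λ, false, true}  (via R E)
FOLLOW(S) includes $ since S is the start symbol.
FOLLOW(S): S appears on no right-hand side. Thus FOLLOW(S) = {$}.
FOLLOW(D): in S→true true D G, D is followed by G with FIRST {λ, false}; in S→true true D G, the suffix after D is nullable, so FOLLOW(D) ⊇ FOLLOW(S) = {$}. Thus FOLLOW(D) = {$, false}.
FOLLOW(E): in S→false E, the suffix after E is empty, so FOLLOW(E) ⊇ FOLLOW(S) = {$}; in E→R E, the suffix after E is empty (adds nothing new); in E→false E print, E is followed by print with FIRST {print}; in R→true E false, E is followed by false with FIRST {false}. Thus FOLLOW(E) = {$, false, print}.
FOLLOW(G): in S→true true D G, the suffix after G is empty, so FOLLOW(G) ⊇ FOLLOW(S) = {$}; in D→G true, G is followed by true with FIRST {true}. Thus FOLLOW(G) = {$, true}.
FOLLOW(R): in S→R print, R is followed by print with FIRST {print}; in E→R E, R is followed by E with FIRST {λ, false, true}; in E→R E, the suffix after R is nullable, so FOLLOW(R) ⊇ FOLLOW(E) = {$, false, print}. Thus FOLLOW(R) = {$, false, print, true}.

{$, false, print}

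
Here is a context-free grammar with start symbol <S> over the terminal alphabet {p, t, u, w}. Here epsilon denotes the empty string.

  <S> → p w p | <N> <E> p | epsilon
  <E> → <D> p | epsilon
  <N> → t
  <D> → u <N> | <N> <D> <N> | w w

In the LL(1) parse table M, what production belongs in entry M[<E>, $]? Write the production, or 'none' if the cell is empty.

none

FIRST(<N>) = {t}
FIRST(<S>) = {epsilon, p, t}  (via <N> <E> p)
FIRST(<D>) = {t, u, w}  (via <N> <D> <N>)
FIRST(<E>) = {epsilon, t, u, w}  (via <D> p)
FOLLOW(<S>) includes $ since <S> is the start symbol.
FOLLOW(<E>): in <S>→<N> <E> p, <E> is followed by p with FIRST {p}. Thus FOLLOW(<E>) = {p}.
For <E> → <D> p: FIRST(<D> p) = {t, u, w}, so it goes in M[<E>, t] for t ∈ {t, u, w}.
For <E> → epsilon: FIRST(epsilon) = {epsilon}, so it goes in M[<E>, t] for t ∈ {}; since epsilon ∈ FIRST, also for every t ∈ FOLLOW(<E>) = {p}.
None of these place a production in M[<E>, $].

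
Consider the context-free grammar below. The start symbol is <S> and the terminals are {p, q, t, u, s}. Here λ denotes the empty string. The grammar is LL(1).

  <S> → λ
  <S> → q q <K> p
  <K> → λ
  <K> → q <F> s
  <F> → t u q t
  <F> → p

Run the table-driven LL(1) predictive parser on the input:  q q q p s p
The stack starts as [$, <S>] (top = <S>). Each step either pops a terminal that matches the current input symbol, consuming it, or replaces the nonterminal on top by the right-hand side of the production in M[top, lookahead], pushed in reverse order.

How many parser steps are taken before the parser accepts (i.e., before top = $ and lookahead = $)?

step 1: stack=$ <S>  input=q q q p s p $  — expand <S> → q q <K> p
step 2: stack=$ p <K> q q  input=q q q p s p $  — match q
step 3: stack=$ p <K> q  input=q q p s p $  — match q
step 4: stack=$ p <K>  input=q p s p $  — expand <K> → q <F> s
step 5: stack=$ p s <F> q  input=q p s p $  — match q
step 6: stack=$ p s <F>  input=p s p $  — expand <F> → p
step 7: stack=$ p s p  input=p s p $  — match p
step 8: stack=$ p s  input=s p $  — match s
step 9: stack=$ p  input=p $  — match p
Accept reached after 9 steps.

9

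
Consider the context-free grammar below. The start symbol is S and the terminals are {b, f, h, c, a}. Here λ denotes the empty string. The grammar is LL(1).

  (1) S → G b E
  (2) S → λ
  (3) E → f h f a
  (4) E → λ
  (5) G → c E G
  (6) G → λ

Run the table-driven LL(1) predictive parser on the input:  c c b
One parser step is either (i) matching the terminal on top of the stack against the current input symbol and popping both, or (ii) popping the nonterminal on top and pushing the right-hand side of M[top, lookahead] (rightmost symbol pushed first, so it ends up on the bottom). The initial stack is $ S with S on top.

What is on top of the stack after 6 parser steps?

E

     Stack        Input    Action
  1  $ S          c c b $  expand S → G b E
  2  $ E b G      c c b $  expand G → c E G
  3  $ E b G E c  c c b $  match c
  4  $ E b G E    c b $    expand E → λ
  5  $ E b G      c b $    expand G → c E G
  6  $ E b G E c  c b $    match c
Stack after step 6: $ E b G E (top = E).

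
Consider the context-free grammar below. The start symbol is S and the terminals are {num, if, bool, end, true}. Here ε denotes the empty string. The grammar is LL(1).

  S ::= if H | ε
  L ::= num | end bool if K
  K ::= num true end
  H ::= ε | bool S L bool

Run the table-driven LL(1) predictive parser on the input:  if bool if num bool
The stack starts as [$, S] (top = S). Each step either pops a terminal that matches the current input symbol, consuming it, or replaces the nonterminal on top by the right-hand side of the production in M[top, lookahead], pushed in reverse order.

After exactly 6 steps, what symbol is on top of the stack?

step 1: stack=$ S  input=if bool if num bool $  — expand S ::= if H
step 2: stack=$ H if  input=if bool if num bool $  — match if
step 3: stack=$ H  input=bool if num bool $  — expand H ::= bool S L bool
step 4: stack=$ bool L S bool  input=bool if num bool $  — match bool
step 5: stack=$ bool L S  input=if num bool $  — expand S ::= if H
step 6: stack=$ bool L H if  input=if num bool $  — match if
Stack after step 6: $ bool L H (top = H).

H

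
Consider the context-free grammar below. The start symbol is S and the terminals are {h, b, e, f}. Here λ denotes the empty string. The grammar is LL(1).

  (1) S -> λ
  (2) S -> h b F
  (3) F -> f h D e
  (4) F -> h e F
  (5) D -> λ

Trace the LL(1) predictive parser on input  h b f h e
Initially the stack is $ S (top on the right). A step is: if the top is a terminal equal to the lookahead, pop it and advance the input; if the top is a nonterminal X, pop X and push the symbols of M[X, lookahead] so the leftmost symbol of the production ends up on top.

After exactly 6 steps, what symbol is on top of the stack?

     Stack      Input        Action
  1  $ S        h b f h e $  expand S -> h b F
  2  $ F b h    h b f h e $  match h
  3  $ F b      b f h e $    match b
  4  $ F        f h e $      expand F -> f h D e
  5  $ e D h f  f h e $      match f
  6  $ e D h    h e $        match h
Stack after step 6: $ e D (top = D).

D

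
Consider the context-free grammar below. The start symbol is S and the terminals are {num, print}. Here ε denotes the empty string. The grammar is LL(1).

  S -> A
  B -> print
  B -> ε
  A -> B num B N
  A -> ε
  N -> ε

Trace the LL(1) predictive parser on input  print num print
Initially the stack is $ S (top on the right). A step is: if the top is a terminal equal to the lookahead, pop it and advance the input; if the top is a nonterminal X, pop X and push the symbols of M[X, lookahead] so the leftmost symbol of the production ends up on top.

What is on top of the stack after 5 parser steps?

     Stack            Input              Action
  1  $ S              print num print $  expand S -> A
  2  $ A              print num print $  expand A -> B num B N
  3  $ N B num B      print num print $  expand B -> print
  4  $ N B num print  print num print $  match print
  5  $ N B num        num print $        match num
Stack after step 5: $ N B (top = B).

B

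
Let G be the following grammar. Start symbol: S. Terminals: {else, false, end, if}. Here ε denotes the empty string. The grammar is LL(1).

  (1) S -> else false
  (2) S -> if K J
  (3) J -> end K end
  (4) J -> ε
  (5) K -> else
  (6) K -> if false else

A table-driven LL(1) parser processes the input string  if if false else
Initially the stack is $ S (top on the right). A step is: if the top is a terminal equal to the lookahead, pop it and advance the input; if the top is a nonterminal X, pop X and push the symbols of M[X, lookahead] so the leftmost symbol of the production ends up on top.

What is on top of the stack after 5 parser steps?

step 1: stack=$ S  input=if if false else $  — expand S -> if K J
step 2: stack=$ J K if  input=if if false else $  — match if
step 3: stack=$ J K  input=if false else $  — expand K -> if false else
step 4: stack=$ J else false if  input=if false else $  — match if
step 5: stack=$ J else false  input=false else $  — match false
Stack after step 5: $ J else (top = else).

else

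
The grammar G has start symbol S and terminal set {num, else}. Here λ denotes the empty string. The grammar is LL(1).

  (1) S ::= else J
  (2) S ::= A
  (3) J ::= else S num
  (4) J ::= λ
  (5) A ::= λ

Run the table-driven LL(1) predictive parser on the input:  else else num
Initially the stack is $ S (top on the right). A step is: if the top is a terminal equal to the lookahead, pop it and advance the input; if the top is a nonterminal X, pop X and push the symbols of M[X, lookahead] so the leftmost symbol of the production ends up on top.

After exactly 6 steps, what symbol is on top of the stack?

num

     Stack         Input            Action
  1  $ S           else else num $  expand S ::= else J
  2  $ J else      else else num $  match else
  3  $ J           else num $       expand J ::= else S num
  4  $ num S else  else num $       match else
  5  $ num S       num $            expand S ::= A
  6  $ num A       num $            expand A ::= λ
Stack after step 6: $ num (top = num).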